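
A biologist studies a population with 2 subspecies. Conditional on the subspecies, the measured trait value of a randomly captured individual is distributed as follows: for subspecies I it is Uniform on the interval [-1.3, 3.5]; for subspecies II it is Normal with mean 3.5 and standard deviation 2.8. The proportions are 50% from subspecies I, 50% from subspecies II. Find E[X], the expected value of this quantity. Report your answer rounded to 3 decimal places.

2.300

Component means — I: 1.1; II: 3.5.
E[X] = 0.5·1.1 + 0.5·3.5 = 2.3.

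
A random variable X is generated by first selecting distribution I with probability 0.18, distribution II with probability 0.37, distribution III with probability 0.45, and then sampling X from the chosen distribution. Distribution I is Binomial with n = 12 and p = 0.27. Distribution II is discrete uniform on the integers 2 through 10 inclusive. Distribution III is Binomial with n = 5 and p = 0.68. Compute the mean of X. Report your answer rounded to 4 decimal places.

Component means — I: 3.24; II: 6; III: 3.4.
E[X] = 0.18·3.24 + 0.37·6 + 0.45·3.4 = 4.3332.

4.3332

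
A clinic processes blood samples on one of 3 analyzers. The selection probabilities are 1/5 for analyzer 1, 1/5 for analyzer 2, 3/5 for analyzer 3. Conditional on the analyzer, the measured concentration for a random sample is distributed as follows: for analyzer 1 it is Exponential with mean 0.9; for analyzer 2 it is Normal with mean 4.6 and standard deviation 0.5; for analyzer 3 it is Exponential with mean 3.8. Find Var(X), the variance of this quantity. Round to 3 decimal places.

10.510

Per component, 1: μ=0.9, E[X²]=1.62; 2: μ=4.6, E[X²]=21.41; 3: μ=3.8, E[X²]=28.88.
E[X] = 0.2·0.9 + 0.2·4.6 + 0.6·3.8 = 3.38.
E[X²] = 0.2·1.62 + 0.2·21.41 + 0.6·28.88 = 21.934.
Var(X) = E[X²] − (E[X])² = 21.934 − 11.4244 = 10.5096.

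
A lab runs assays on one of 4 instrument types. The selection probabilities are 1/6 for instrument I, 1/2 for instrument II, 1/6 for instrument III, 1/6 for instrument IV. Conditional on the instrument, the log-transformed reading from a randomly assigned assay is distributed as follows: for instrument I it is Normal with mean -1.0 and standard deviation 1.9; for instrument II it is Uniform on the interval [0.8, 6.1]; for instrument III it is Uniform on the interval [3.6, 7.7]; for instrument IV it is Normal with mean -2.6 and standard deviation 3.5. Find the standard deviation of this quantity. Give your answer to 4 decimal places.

3.5130

Per component, I: μ=-1, E[X²]=4.61; II: μ=3.45, E[X²]=14.2433; III: μ=5.65, E[X²]=33.3233; IV: μ=-2.6, E[X²]=19.01.
E[X] = 0.166667·-1 + 0.5·3.45 + 0.166667·5.65 + 0.166667·-2.6 = 2.06667.
E[X²] = 0.166667·4.61 + 0.5·14.2433 + 0.166667·33.3233 + 0.166667·19.01 = 16.6122.
Var(X) = E[X²] − (E[X])² = 16.6122 − 4.27111 = 12.3411.
SD(X) = √12.3411 = 3.51299.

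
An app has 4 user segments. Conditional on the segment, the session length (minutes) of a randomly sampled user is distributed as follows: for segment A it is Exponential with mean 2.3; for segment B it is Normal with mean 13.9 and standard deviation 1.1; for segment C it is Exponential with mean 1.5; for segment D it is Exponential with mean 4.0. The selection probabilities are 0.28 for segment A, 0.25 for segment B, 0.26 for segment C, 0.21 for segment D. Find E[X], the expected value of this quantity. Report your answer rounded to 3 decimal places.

5.349

Component means — A: 2.3; B: 13.9; C: 1.5; D: 4.
E[X] = 0.28·2.3 + 0.25·13.9 + 0.26·1.5 + 0.21·4 = 5.349.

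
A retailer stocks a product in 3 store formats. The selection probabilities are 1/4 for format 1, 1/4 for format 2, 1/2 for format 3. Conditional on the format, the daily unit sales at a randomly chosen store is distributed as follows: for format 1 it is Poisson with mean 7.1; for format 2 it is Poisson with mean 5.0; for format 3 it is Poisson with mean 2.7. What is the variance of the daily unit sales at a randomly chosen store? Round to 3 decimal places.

Per component, 1: μ=7.1, E[X²]=57.51; 2: μ=5, E[X²]=30; 3: μ=2.7, E[X²]=9.99.
E[X] = 0.25·7.1 + 0.25·5 + 0.5·2.7 = 4.375.
E[X²] = 0.25·57.51 + 0.25·30 + 0.5·9.99 = 26.8725.
Var(X) = E[X²] − (E[X])² = 26.8725 − 19.1406 = 7.73188.

7.732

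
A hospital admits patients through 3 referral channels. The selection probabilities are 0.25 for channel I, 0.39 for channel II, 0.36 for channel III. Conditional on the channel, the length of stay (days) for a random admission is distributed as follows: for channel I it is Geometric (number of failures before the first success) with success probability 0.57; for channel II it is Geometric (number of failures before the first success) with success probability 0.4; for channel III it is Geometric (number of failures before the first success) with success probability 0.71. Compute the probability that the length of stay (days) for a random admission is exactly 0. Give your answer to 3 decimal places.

0.554

Conditional on each channel, P(X = 0): I: 0.57; II: 0.4; III: 0.71.
By total probability, P(X = 0) = 0.25·0.57 + 0.39·0.4 + 0.36·0.71 = 0.5541.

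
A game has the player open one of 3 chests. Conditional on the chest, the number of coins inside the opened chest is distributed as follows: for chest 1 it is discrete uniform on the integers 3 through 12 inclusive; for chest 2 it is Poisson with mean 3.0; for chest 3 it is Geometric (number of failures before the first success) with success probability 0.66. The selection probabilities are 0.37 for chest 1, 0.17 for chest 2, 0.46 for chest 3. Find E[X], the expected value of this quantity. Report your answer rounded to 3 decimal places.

3.522

Component means — 1: 7.5; 2: 3; 3: 0.515152.
E[X] = 0.37·7.5 + 0.17·3 + 0.46·0.515152 = 3.52197.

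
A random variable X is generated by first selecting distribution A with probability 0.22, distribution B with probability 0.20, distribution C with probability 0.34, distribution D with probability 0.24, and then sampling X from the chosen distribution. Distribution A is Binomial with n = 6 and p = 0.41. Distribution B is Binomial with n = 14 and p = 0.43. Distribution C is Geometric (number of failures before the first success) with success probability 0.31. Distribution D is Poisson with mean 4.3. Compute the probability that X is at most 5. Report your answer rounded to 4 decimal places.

Conditional on each component, P(X ≤ 5): A: 0.99525; B: 0.394757; C: 0.892082; D: 0.736663.
By total probability, P(X ≤ 5) = 0.22·0.99525 + 0.2·0.394757 + 0.34·0.892082 + 0.24·0.736663 = 0.778013.

0.7780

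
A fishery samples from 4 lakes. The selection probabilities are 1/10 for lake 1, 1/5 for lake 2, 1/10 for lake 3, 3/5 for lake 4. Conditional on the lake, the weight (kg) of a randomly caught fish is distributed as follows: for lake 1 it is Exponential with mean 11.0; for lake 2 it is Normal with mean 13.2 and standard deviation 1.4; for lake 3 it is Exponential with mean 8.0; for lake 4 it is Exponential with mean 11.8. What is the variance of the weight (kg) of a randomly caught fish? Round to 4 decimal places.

Per component, 1: μ=11, E[X²]=242; 2: μ=13.2, E[X²]=176.2; 3: μ=8, E[X²]=128; 4: μ=11.8, E[X²]=278.48.
E[X] = 0.1·11 + 0.2·13.2 + 0.1·8 + 0.6·11.8 = 11.62.
E[X²] = 0.1·242 + 0.2·176.2 + 0.1·128 + 0.6·278.48 = 239.328.
Var(X) = E[X²] − (E[X])² = 239.328 − 135.024 = 104.304.

104.3036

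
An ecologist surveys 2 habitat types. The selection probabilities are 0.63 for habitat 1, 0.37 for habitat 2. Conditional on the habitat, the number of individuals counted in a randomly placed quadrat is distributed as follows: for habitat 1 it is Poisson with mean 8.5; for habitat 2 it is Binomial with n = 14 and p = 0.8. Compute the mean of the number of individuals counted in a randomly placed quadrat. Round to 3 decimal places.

Component means — 1: 8.5; 2: 11.2.
E[X] = 0.63·8.5 + 0.37·11.2 = 9.499.

9.499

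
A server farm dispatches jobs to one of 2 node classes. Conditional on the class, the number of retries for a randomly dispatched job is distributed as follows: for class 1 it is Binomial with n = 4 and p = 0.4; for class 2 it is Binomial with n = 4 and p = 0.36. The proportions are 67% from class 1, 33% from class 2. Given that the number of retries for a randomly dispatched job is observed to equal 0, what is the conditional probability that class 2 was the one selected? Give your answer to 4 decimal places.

0.3894

Likelihoods P(X=0 | ·): 1: 0.1296; 2: 0.167772.
Posterior ∝ prior × likelihood. Numerator for 2: 0.33·0.167772 = 0.0553648.
Normalizing constant: 0.67·0.1296 + 0.33·0.167772 = 0.142197.
P(2 | observation) = 0.0553648 / 0.142197 = 0.389353.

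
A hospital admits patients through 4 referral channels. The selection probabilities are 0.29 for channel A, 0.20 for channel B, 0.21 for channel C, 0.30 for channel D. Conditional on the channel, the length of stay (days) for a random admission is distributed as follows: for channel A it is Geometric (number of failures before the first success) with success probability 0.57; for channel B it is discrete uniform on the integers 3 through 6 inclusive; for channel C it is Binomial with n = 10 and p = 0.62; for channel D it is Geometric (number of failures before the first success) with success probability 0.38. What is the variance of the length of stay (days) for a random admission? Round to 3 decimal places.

Per component, A: μ=0.754386, E[X²]=1.89258; B: μ=4.5, E[X²]=21.5; C: μ=6.2, E[X²]=40.796; D: μ=1.63158, E[X²]=6.95568.
E[X] = 0.29·0.754386 + 0.2·4.5 + 0.21·6.2 + 0.3·1.63158 = 2.91025.
E[X²] = 0.29·1.89258 + 0.2·21.5 + 0.21·40.796 + 0.3·6.95568 = 15.5027.
Var(X) = E[X²] − (E[X])² = 15.5027 − 8.46953 = 7.03318.

7.033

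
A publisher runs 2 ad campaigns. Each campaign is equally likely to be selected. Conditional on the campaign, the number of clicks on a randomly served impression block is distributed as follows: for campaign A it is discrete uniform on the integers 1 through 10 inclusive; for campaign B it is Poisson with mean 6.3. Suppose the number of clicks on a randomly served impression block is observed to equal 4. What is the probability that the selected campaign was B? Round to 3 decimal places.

0.547

Likelihoods P(X=4 | ·): A: 0.1; B: 0.12053.
Posterior ∝ prior × likelihood. Numerator for B: 0.5·0.12053 = 0.0602651.
Normalizing constant: 0.5·0.1 + 0.5·0.12053 = 0.110265.
P(B | observation) = 0.0602651 / 0.110265 = 0.546547.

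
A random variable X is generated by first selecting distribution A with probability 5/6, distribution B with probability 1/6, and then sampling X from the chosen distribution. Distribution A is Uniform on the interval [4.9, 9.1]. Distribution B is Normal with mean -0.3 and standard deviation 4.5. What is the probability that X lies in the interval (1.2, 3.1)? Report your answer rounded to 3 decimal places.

0.024

Conditional on each component, P(1.2 < X < 3.1): A: 0; B: 0.144483.
By total probability, P(1.2 < X < 3.1) = 0.833333·0 + 0.166667·0.144483 = 0.0240806.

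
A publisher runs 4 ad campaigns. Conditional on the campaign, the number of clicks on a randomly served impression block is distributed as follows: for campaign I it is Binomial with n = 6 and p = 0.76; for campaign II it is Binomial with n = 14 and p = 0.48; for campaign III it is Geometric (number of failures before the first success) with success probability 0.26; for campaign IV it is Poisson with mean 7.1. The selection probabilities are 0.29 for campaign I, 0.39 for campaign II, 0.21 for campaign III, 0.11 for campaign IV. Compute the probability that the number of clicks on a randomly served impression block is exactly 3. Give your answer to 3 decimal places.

0.075

Conditional on each campaign, P(X = 3): I: 0.121368; II: 0.0302595; III: 0.105358; IV: 0.049219.
By total probability, P(X = 3) = 0.29·0.121368 + 0.39·0.0302595 + 0.21·0.105358 + 0.11·0.049219 = 0.0745373.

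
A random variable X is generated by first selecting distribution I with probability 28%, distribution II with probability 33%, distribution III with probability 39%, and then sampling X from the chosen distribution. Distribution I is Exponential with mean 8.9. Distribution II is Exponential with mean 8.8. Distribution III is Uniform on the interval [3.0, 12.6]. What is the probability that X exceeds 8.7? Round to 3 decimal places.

0.387

Conditional on each component, P(X > 8.7): I: 0.37624; II: 0.372084; III: 0.40625.
By total probability, P(X > 8.7) = 0.28·0.37624 + 0.33·0.372084 + 0.39·0.40625 = 0.386572.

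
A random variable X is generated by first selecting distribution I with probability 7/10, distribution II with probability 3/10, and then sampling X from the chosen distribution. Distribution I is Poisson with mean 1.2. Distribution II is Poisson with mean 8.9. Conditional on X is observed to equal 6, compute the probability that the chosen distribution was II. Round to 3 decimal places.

0.970

Likelihoods P(X=6 | ·): I: 0.00124911; II: 0.0941427.
Posterior ∝ prior × likelihood. Numerator for II: 0.3·0.0941427 = 0.0282428.
Normalizing constant: 0.7·0.00124911 + 0.3·0.0941427 = 0.0291172.
P(II | observation) = 0.0282428 / 0.0291172 = 0.96997.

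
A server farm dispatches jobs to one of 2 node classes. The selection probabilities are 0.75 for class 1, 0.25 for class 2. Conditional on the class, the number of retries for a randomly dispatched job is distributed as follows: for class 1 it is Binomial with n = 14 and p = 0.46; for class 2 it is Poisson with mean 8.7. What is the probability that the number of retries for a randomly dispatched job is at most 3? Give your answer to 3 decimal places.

Conditional on each class, P(X ≤ 3): 1: 0.0544926; 2: 0.0262032.
By total probability, P(X ≤ 3) = 0.75·0.0544926 + 0.25·0.0262032 = 0.0474203.

0.047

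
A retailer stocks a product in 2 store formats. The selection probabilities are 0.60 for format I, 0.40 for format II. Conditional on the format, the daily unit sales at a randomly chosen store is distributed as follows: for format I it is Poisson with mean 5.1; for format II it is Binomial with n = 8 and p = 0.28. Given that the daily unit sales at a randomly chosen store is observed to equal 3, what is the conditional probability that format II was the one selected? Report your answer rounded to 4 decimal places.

Likelihoods P(X=3 | ·): I: 0.13479; II: 0.237862.
Posterior ∝ prior × likelihood. Numerator for II: 0.4·0.237862 = 0.0951447.
Normalizing constant: 0.6·0.13479 + 0.4·0.237862 = 0.176019.
P(II | observation) = 0.0951447 / 0.176019 = 0.540538.

0.5405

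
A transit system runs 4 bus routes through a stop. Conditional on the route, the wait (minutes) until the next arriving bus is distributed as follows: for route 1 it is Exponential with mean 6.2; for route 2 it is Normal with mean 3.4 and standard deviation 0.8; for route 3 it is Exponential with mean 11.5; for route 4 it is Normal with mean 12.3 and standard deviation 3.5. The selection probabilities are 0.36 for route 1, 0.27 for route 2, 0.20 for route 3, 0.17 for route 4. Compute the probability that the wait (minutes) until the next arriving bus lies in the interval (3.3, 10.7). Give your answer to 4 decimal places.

0.4212

Conditional on each route, P(3.3 < X < 10.7): 1: 0.409248; 2: 0.549738; 3: 0.356162; 4: 0.31872.
By total probability, P(3.3 < X < 10.7) = 0.36·0.409248 + 0.27·0.549738 + 0.2·0.356162 + 0.17·0.31872 = 0.421173.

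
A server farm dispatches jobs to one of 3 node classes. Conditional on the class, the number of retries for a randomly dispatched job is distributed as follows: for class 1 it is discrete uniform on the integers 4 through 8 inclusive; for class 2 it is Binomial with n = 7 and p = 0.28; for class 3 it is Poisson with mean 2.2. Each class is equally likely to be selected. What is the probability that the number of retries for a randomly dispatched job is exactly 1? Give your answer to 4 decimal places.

0.1723

Conditional on each class, P(X = 1): 1: 0; 2: 0.273056; 3: 0.243767.
By total probability, P(X = 1) = 0.333333·0 + 0.333333·0.273056 + 0.333333·0.243767 = 0.172274.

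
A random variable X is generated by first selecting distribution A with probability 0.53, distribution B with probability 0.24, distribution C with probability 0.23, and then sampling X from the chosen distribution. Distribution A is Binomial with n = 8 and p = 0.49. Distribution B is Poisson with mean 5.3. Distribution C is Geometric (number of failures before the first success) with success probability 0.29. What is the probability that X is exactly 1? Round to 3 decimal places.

Conditional on each component, P(X = 1): A: 0.0351785; B: 0.0264554; C: 0.2059.
By total probability, P(X = 1) = 0.53·0.0351785 + 0.24·0.0264554 + 0.23·0.2059 = 0.0723509.

0.072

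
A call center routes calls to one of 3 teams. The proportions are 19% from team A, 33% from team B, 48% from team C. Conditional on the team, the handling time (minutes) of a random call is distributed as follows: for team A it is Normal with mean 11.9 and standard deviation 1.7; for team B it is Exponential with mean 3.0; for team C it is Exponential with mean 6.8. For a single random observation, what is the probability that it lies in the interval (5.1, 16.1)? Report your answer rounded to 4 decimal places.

Conditional on each team, P(5.1 < X < 16.1): A: 0.993224; B: 0.178014; C: 0.378666.
By total probability, P(5.1 < X < 16.1) = 0.19·0.993224 + 0.33·0.178014 + 0.48·0.378666 = 0.429217.

0.4292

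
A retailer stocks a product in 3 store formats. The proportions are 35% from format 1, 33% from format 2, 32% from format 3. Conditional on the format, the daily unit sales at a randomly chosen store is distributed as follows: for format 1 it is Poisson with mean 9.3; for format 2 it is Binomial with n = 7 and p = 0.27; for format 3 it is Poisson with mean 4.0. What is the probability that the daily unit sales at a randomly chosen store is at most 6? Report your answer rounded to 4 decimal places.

0.6778

Conditional on each format, P(X ≤ 6): 1: 0.180803; 2: 0.999895; 3: 0.889326.
By total probability, P(X ≤ 6) = 0.35·0.180803 + 0.33·0.999895 + 0.32·0.889326 = 0.677831.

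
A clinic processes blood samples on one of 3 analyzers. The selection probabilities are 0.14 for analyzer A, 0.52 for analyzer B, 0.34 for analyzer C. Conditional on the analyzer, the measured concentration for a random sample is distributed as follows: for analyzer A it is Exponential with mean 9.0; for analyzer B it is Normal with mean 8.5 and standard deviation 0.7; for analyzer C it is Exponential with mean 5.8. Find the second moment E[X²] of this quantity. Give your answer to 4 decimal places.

83.3800

For each component E[X²] = Var + (mean)², giving A: 162; B: 72.74; C: 67.28.
Overall E[X²] = 0.14·162 + 0.52·72.74 + 0.34·67.28 = 83.38.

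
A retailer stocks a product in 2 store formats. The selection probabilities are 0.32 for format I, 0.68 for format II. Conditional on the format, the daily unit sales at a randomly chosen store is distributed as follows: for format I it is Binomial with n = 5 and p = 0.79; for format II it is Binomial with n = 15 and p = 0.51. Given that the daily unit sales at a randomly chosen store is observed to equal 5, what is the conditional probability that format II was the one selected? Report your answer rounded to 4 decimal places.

Likelihoods P(X=5 | ·): I: 0.307706; II: 0.0826736.
Posterior ∝ prior × likelihood. Numerator for II: 0.68·0.0826736 = 0.0562181.
Normalizing constant: 0.32·0.307706 + 0.68·0.0826736 = 0.154684.
P(II | observation) = 0.0562181 / 0.154684 = 0.363438.

0.3634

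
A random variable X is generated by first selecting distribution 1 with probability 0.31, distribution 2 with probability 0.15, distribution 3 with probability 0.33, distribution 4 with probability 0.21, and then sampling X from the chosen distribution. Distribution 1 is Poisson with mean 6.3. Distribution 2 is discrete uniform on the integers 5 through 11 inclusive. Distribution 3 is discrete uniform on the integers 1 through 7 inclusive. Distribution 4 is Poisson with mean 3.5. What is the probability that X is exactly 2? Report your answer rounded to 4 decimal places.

Conditional on each component, P(X = 2): 1: 0.0364415; 2: 0; 3: 0.142857; 4: 0.184959.
By total probability, P(X = 2) = 0.31·0.0364415 + 0.15·0 + 0.33·0.142857 + 0.21·0.184959 = 0.0972811.

0.0973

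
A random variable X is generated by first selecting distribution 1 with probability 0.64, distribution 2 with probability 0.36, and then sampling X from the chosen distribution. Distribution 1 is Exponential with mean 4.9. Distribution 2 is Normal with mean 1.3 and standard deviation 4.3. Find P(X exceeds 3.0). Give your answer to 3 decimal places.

Conditional on each component, P(X > 3.0): 1: 0.542132; 2: 0.346293.
By total probability, P(X > 3.0) = 0.64·0.542132 + 0.36·0.346293 = 0.47163.

0.472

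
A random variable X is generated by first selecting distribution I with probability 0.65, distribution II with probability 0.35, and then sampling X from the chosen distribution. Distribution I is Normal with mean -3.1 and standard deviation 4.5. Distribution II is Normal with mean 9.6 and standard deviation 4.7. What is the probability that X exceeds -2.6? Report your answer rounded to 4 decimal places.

0.6446

Conditional on each component, P(X > -2.6): I: 0.455764; II: 0.995281.
By total probability, P(X > -2.6) = 0.65·0.455764 + 0.35·0.995281 = 0.644595.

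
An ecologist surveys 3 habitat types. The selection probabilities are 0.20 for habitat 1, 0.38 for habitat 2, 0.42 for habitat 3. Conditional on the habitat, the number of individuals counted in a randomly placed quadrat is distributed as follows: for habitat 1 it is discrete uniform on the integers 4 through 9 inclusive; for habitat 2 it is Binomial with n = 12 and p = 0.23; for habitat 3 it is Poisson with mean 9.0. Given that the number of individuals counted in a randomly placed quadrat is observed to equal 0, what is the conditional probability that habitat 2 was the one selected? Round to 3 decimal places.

Likelihoods P(X=0 | ·): 1: 0; 2: 0.0434399; 3: 0.00012341.
Posterior ∝ prior × likelihood. Numerator for 2: 0.38·0.0434399 = 0.0165072.
Normalizing constant: 0.2·0 + 0.38·0.0434399 + 0.42·0.00012341 = 0.016559.
P(2 | observation) = 0.0165072 / 0.016559 = 0.99687.

0.997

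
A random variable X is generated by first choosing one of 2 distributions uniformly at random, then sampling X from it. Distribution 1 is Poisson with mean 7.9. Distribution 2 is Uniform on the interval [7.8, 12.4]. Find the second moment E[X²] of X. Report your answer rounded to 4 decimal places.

For each component E[X²] = Var + (mean)², giving 1: 70.31; 2: 103.773.
Overall E[X²] = 0.5·70.31 + 0.5·103.773 = 87.0417.

87.0417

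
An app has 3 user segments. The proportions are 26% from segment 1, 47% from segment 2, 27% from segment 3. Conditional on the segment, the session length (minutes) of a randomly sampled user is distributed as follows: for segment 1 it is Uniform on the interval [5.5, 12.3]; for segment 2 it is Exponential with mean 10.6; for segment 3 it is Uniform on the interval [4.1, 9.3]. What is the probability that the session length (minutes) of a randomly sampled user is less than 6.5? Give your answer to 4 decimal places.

0.3783

Conditional on each segment, P(X < 6.5): 1: 0.147059; 2: 0.458389; 3: 0.461538.
By total probability, P(X < 6.5) = 0.26·0.147059 + 0.47·0.458389 + 0.27·0.461538 = 0.378294.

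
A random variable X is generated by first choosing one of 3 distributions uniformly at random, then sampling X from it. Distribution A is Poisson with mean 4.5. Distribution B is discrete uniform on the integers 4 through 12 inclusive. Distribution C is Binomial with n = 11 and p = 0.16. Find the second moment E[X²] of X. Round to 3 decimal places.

For each component E[X²] = Var + (mean)², giving A: 24.75; B: 70.6667; C: 4.576.
Overall E[X²] = 0.333333·24.75 + 0.333333·70.6667 + 0.333333·4.576 = 33.3309.

33.331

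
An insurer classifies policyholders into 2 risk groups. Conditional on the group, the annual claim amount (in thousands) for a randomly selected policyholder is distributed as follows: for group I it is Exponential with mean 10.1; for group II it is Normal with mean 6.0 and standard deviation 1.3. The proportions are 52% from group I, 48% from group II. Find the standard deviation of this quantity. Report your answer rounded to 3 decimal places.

Per component, I: μ=10.1, E[X²]=204.02; II: μ=6, E[X²]=37.69.
E[X] = 0.52·10.1 + 0.48·6 = 8.132.
E[X²] = 0.52·204.02 + 0.48·37.69 = 124.182.
Var(X) = E[X²] − (E[X])² = 124.182 − 66.1294 = 58.0522.
SD(X) = √58.0522 = 7.6192.

7.619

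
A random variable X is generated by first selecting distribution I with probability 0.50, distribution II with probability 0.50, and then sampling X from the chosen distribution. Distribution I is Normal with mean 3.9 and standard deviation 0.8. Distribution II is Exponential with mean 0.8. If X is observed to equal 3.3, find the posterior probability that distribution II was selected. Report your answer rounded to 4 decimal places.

0.0509

Likelihoods f(3.3 | ·): I: 0.376422; II: 0.0202044.
Posterior ∝ prior × likelihood. Numerator for II: 0.5·0.0202044 = 0.0101022.
Normalizing constant: 0.5·0.376422 + 0.5·0.0202044 = 0.198313.
P(II | observation) = 0.0101022 / 0.198313 = 0.0509406.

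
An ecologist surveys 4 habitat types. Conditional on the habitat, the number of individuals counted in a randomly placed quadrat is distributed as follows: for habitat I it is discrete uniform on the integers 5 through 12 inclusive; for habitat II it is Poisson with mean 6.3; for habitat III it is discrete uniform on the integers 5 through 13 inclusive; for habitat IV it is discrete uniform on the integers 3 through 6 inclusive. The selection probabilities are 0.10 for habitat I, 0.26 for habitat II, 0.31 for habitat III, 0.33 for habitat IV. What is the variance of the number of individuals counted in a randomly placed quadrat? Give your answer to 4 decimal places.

8.2409

Per component, I: μ=8.5, E[X²]=77.5; II: μ=6.3, E[X²]=45.99; III: μ=9, E[X²]=87.6667; IV: μ=4.5, E[X²]=21.5.
E[X] = 0.1·8.5 + 0.26·6.3 + 0.31·9 + 0.33·4.5 = 6.763.
E[X²] = 0.1·77.5 + 0.26·45.99 + 0.31·87.6667 + 0.33·21.5 = 53.9791.
Var(X) = E[X²] − (E[X])² = 53.9791 − 45.7382 = 8.2409.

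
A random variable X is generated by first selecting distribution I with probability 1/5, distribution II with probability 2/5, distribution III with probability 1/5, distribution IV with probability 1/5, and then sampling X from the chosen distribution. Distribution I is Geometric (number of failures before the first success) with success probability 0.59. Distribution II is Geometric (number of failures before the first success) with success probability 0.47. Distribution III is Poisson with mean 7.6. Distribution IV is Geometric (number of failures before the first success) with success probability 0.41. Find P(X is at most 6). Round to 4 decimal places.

0.8629

Conditional on each component, P(X ≤ 6): I: 0.998052; II: 0.988253; III: 0.364621; IV: 0.975113.
By total probability, P(X ≤ 6) = 0.2·0.998052 + 0.4·0.988253 + 0.2·0.364621 + 0.2·0.975113 = 0.862859.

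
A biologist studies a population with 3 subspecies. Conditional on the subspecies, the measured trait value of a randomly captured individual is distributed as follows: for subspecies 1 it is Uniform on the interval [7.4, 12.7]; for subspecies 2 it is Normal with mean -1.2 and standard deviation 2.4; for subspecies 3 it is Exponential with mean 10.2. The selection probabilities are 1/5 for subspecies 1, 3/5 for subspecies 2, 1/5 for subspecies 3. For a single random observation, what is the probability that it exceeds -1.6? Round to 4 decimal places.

0.7397

Conditional on each subspecies, P(X > -1.6): 1: 1; 2: 0.566184; 3: 1.
By total probability, P(X > -1.6) = 0.2·1 + 0.6·0.566184 + 0.2·1 = 0.73971.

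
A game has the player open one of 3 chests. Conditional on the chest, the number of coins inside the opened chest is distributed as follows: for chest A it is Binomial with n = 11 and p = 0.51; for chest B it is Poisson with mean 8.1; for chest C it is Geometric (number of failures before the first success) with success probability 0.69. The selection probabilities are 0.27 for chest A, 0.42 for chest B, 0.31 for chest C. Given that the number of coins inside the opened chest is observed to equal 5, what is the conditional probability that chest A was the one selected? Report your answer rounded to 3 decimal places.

Likelihoods P(X=5 | ·): A: 0.220632; B: 0.088198; C: 0.00197541.
Posterior ∝ prior × likelihood. Numerator for A: 0.27·0.220632 = 0.0595708.
Normalizing constant: 0.27·0.220632 + 0.42·0.088198 + 0.31·0.00197541 = 0.0972263.
P(A | observation) = 0.0595708 / 0.0972263 = 0.612702.

0.613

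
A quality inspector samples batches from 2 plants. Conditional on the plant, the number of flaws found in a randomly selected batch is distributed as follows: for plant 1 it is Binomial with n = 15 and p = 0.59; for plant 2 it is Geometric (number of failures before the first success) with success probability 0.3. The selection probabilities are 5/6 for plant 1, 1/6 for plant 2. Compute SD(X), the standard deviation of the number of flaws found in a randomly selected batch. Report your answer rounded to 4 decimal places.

3.1966

Per component, 1: μ=8.85, E[X²]=81.951; 2: μ=2.33333, E[X²]=13.2222.
E[X] = 0.833333·8.85 + 0.166667·2.33333 = 7.76389.
E[X²] = 0.833333·81.951 + 0.166667·13.2222 = 70.4962.
Var(X) = E[X²] − (E[X])² = 70.4962 − 60.278 = 10.2182.
SD(X) = √10.2182 = 3.1966.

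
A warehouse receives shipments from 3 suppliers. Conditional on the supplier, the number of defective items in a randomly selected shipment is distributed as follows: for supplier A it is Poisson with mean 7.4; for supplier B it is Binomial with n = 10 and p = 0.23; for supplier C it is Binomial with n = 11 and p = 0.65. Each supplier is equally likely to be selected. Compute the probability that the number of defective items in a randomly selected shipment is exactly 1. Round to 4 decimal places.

Conditional on each supplier, P(X = 1): A: 0.00452327; B: 0.218849; C: 0.000197236.
By total probability, P(X = 1) = 0.333333·0.00452327 + 0.333333·0.218849 + 0.333333·0.000197236 = 0.0745231.

0.0745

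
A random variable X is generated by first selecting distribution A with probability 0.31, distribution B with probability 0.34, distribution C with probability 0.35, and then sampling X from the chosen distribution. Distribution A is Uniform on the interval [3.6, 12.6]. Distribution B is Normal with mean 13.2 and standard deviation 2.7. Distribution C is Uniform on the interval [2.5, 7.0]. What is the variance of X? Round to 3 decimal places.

17.618

Per component, A: μ=8.1, E[X²]=72.36; B: μ=13.2, E[X²]=181.53; C: μ=4.75, E[X²]=24.25.
E[X] = 0.31·8.1 + 0.34·13.2 + 0.35·4.75 = 8.6615.
E[X²] = 0.31·72.36 + 0.34·181.53 + 0.35·24.25 = 92.6393.
Var(X) = E[X²] − (E[X])² = 92.6393 − 75.0216 = 17.6177.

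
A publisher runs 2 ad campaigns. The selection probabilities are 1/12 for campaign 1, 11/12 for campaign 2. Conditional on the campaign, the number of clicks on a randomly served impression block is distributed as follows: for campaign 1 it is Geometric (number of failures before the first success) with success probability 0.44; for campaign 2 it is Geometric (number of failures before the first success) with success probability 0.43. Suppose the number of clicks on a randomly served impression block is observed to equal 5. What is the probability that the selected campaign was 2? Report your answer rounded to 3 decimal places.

Likelihoods P(X=5 | ·): 1: 0.0242322; 2: 0.0258728.
Posterior ∝ prior × likelihood. Numerator for 2: 0.916667·0.0258728 = 0.0237167.
Normalizing constant: 0.0833333·0.0242322 + 0.916667·0.0258728 = 0.025736.
P(2 | observation) = 0.0237167 / 0.025736 = 0.921536.

0.922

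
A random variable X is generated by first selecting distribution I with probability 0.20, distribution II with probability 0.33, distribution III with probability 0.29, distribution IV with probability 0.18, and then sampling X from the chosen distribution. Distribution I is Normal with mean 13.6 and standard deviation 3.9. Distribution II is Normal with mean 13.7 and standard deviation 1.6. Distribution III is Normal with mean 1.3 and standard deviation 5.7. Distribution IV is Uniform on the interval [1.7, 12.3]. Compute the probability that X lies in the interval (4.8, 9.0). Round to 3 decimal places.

Conditional on each component, P(4.8 < X < 9.0): I: 0.10708; II: 0.00165434; III: 0.181229; IV: 0.396226.
By total probability, P(4.8 < X < 9.0) = 0.2·0.10708 + 0.33·0.00165434 + 0.29·0.181229 + 0.18·0.396226 = 0.145839.

0.146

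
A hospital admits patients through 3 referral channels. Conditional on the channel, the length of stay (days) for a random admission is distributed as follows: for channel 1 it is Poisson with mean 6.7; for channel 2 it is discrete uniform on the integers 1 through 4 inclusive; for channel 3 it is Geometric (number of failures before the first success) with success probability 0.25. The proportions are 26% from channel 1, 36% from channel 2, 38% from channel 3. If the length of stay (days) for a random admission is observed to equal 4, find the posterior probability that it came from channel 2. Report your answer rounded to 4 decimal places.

Likelihoods P(X=4 | ·): 1: 0.103351; 2: 0.25; 3: 0.0791016.
Posterior ∝ prior × likelihood. Numerator for 2: 0.36·0.25 = 0.09.
Normalizing constant: 0.26·0.103351 + 0.36·0.25 + 0.38·0.0791016 = 0.14693.
P(2 | observation) = 0.09 / 0.14693 = 0.612537.

0.6125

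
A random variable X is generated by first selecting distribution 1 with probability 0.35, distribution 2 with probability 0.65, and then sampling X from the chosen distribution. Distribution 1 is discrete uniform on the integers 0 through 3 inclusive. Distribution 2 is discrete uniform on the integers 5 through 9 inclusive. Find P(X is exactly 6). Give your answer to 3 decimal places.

Conditional on each component, P(X = 6): 1: 0; 2: 0.2.
By total probability, P(X = 6) = 0.35·0 + 0.65·0.2 = 0.13.

0.130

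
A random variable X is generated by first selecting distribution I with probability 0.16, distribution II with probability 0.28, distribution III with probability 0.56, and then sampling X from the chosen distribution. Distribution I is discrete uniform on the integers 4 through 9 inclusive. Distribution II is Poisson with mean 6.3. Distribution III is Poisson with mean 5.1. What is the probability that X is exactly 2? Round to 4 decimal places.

0.0546

Conditional on each component, P(X = 2): I: 0; II: 0.0364415; III: 0.0792882.
By total probability, P(X = 2) = 0.16·0 + 0.28·0.0364415 + 0.56·0.0792882 = 0.054605.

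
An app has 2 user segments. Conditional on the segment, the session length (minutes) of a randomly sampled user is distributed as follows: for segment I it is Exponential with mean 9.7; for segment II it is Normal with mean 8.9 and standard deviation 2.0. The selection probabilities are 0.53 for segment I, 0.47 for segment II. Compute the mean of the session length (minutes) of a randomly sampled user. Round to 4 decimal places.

9.3240

Component means — I: 9.7; II: 8.9.
E[X] = 0.53·9.7 + 0.47·8.9 = 9.324.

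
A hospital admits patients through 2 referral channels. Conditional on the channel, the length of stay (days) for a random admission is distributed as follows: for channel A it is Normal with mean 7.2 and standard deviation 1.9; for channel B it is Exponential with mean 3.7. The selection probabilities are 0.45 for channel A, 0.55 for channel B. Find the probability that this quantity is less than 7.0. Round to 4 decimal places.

0.6732

Conditional on each channel, P(X < 7.0): A: 0.458083; B: 0.849214.
By total probability, P(X < 7.0) = 0.45·0.458083 + 0.55·0.849214 = 0.673205.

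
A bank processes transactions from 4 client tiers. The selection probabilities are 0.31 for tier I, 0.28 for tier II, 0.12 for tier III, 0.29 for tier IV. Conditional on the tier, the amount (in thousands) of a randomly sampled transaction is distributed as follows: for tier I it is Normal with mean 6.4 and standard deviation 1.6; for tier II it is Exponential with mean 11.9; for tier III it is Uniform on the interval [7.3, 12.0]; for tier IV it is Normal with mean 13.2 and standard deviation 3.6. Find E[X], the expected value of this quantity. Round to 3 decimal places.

10.302

Component means — I: 6.4; II: 11.9; III: 9.65; IV: 13.2.
E[X] = 0.31·6.4 + 0.28·11.9 + 0.12·9.65 + 0.29·13.2 = 10.302.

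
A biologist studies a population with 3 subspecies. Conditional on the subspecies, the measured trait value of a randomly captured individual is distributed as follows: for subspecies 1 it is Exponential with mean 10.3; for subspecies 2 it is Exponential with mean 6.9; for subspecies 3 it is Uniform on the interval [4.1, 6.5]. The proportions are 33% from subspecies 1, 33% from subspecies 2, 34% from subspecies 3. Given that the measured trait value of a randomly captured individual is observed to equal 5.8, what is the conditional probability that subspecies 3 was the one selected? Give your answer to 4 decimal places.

Likelihoods f(5.8 | ·): 1: 0.0552852; 2: 0.0625305; 3: 0.416667.
Posterior ∝ prior × likelihood. Numerator for 3: 0.34·0.416667 = 0.141667.
Normalizing constant: 0.33·0.0552852 + 0.33·0.0625305 + 0.34·0.416667 = 0.180546.
P(3 | observation) = 0.141667 / 0.180546 = 0.784658.

0.7847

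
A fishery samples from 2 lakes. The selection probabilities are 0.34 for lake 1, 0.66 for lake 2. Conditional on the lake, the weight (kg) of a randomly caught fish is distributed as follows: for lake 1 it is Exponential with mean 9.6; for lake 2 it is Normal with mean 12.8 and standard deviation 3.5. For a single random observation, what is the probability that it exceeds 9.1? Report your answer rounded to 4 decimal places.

Conditional on each lake, P(X > 9.1): 1: 0.387548; 2: 0.854777.
By total probability, P(X > 9.1) = 0.34·0.387548 + 0.66·0.854777 = 0.695919.

0.6959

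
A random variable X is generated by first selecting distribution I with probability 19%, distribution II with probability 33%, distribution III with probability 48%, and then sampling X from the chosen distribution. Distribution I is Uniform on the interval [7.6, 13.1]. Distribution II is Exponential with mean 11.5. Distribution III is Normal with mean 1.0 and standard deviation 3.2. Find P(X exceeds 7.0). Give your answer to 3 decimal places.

Conditional on each component, P(X > 7.0): I: 1; II: 0.54406; III: 0.0303964.
By total probability, P(X > 7.0) = 0.19·1 + 0.33·0.54406 + 0.48·0.0303964 = 0.38413.

0.384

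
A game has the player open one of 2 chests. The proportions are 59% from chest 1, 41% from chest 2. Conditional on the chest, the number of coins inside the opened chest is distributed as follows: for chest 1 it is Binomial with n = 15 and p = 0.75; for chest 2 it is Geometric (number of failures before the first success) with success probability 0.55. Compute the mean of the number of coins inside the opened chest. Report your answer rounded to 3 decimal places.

Component means — 1: 11.25; 2: 0.818182.
E[X] = 0.59·11.25 + 0.41·0.818182 = 6.97295.

6.973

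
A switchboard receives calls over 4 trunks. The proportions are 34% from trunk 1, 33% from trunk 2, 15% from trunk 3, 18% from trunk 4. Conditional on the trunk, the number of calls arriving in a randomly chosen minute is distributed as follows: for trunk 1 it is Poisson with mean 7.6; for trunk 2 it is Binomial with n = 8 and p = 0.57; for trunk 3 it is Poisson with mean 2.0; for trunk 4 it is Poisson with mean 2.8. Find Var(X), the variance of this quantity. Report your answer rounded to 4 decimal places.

Per component, 1: μ=7.6, E[X²]=65.36; 2: μ=4.56, E[X²]=22.7544; 3: μ=2, E[X²]=6; 4: μ=2.8, E[X²]=10.64.
E[X] = 0.34·7.6 + 0.33·4.56 + 0.15·2 + 0.18·2.8 = 4.8928.
E[X²] = 0.34·65.36 + 0.33·22.7544 + 0.15·6 + 0.18·10.64 = 32.5466.
Var(X) = E[X²] − (E[X])² = 32.5466 − 23.9395 = 8.60706.

8.6071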